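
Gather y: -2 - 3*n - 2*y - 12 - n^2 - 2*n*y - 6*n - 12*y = -n^2 - 9*n + y*(-2*n - 14) - 14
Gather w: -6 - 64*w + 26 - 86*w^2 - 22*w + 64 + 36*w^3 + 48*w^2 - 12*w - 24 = 36*w^3 - 38*w^2 - 98*w + 60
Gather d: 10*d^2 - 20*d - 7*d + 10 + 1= 10*d^2 - 27*d + 11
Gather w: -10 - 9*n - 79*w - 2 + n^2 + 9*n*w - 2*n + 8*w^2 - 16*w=n^2 - 11*n + 8*w^2 + w*(9*n - 95) - 12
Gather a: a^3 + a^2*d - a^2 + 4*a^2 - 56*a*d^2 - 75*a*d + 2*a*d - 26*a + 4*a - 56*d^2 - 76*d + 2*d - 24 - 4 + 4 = a^3 + a^2*(d + 3) + a*(-56*d^2 - 73*d - 22) - 56*d^2 - 74*d - 24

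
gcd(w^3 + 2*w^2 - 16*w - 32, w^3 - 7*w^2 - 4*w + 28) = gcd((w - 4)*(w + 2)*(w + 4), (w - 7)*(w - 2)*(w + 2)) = w + 2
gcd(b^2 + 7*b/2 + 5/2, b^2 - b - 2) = b + 1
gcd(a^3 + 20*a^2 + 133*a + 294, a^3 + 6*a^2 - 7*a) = a + 7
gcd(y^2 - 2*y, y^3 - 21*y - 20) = 1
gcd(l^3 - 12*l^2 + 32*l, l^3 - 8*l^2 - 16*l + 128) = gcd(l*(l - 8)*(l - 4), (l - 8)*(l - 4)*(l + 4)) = l^2 - 12*l + 32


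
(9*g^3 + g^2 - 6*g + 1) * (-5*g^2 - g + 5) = -45*g^5 - 14*g^4 + 74*g^3 + 6*g^2 - 31*g + 5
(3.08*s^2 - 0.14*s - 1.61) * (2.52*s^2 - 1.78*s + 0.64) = 7.7616*s^4 - 5.8352*s^3 - 1.8368*s^2 + 2.7762*s - 1.0304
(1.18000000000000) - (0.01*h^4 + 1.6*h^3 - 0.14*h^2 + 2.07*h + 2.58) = -0.01*h^4 - 1.6*h^3 + 0.14*h^2 - 2.07*h - 1.4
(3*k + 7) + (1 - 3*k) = 8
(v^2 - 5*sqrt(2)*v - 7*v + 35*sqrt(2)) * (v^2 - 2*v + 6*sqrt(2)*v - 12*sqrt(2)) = v^4 - 9*v^3 + sqrt(2)*v^3 - 46*v^2 - 9*sqrt(2)*v^2 + 14*sqrt(2)*v + 540*v - 840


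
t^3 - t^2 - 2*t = t*(t - 2)*(t + 1)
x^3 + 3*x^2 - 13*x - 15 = (x - 3)*(x + 1)*(x + 5)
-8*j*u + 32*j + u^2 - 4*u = (-8*j + u)*(u - 4)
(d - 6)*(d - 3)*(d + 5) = d^3 - 4*d^2 - 27*d + 90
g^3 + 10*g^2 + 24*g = g*(g + 4)*(g + 6)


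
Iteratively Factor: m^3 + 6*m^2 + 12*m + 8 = (m + 2)*(m^2 + 4*m + 4) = (m + 2)^2*(m + 2)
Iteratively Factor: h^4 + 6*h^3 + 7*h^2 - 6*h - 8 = (h + 2)*(h^3 + 4*h^2 - h - 4) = (h + 2)*(h + 4)*(h^2 - 1) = (h + 1)*(h + 2)*(h + 4)*(h - 1)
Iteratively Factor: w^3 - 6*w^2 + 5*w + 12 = (w - 3)*(w^2 - 3*w - 4) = (w - 3)*(w + 1)*(w - 4)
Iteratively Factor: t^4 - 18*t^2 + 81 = (t + 3)*(t^3 - 3*t^2 - 9*t + 27) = (t - 3)*(t + 3)*(t^2 - 9) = (t - 3)^2*(t + 3)*(t + 3)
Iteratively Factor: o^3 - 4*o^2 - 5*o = (o + 1)*(o^2 - 5*o) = o*(o + 1)*(o - 5)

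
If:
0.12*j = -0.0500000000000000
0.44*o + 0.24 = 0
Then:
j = -0.42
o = -0.55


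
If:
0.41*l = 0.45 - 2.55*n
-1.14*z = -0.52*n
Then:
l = 1.09756097560976 - 13.6350844277674*z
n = 2.19230769230769*z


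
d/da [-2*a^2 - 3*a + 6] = -4*a - 3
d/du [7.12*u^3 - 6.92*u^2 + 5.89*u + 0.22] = 21.36*u^2 - 13.84*u + 5.89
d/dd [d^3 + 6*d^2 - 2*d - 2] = 3*d^2 + 12*d - 2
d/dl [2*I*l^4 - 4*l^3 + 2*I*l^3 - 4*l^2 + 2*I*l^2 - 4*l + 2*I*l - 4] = 8*I*l^3 + 6*l^2*(-2 + I) + 4*l*(-2 + I) - 4 + 2*I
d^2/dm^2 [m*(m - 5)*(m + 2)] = 6*m - 6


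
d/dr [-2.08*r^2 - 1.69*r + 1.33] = -4.16*r - 1.69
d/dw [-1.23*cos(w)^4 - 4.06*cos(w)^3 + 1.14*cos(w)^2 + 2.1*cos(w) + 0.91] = (4.92*cos(w)^3 + 12.18*cos(w)^2 - 2.28*cos(w) - 2.1)*sin(w)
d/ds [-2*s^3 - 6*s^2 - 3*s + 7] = -6*s^2 - 12*s - 3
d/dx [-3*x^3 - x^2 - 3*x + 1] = -9*x^2 - 2*x - 3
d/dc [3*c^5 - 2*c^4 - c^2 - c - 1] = 15*c^4 - 8*c^3 - 2*c - 1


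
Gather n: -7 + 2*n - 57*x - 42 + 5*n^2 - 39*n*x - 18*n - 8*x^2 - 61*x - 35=5*n^2 + n*(-39*x - 16) - 8*x^2 - 118*x - 84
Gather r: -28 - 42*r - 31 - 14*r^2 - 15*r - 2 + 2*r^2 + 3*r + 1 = -12*r^2 - 54*r - 60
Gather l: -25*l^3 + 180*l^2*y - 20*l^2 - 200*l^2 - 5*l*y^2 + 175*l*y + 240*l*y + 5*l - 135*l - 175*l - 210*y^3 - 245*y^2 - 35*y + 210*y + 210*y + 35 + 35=-25*l^3 + l^2*(180*y - 220) + l*(-5*y^2 + 415*y - 305) - 210*y^3 - 245*y^2 + 385*y + 70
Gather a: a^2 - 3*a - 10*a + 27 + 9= a^2 - 13*a + 36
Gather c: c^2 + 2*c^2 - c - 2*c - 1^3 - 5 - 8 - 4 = 3*c^2 - 3*c - 18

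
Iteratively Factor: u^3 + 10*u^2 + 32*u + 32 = (u + 4)*(u^2 + 6*u + 8) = (u + 4)^2*(u + 2)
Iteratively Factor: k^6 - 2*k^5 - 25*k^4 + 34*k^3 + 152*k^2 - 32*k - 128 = (k + 2)*(k^5 - 4*k^4 - 17*k^3 + 68*k^2 + 16*k - 64) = (k + 2)*(k + 4)*(k^4 - 8*k^3 + 15*k^2 + 8*k - 16) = (k - 1)*(k + 2)*(k + 4)*(k^3 - 7*k^2 + 8*k + 16) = (k - 4)*(k - 1)*(k + 2)*(k + 4)*(k^2 - 3*k - 4) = (k - 4)*(k - 1)*(k + 1)*(k + 2)*(k + 4)*(k - 4)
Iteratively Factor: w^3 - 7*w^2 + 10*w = (w)*(w^2 - 7*w + 10) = w*(w - 2)*(w - 5)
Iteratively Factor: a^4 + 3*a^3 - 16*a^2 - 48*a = (a + 4)*(a^3 - a^2 - 12*a) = (a + 3)*(a + 4)*(a^2 - 4*a) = (a - 4)*(a + 3)*(a + 4)*(a)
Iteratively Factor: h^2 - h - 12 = (h - 4)*(h + 3)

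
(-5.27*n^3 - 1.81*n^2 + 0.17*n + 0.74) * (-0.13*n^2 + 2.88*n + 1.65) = 0.6851*n^5 - 14.9423*n^4 - 13.9304*n^3 - 2.5931*n^2 + 2.4117*n + 1.221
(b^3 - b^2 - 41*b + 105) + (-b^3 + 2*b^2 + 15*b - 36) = b^2 - 26*b + 69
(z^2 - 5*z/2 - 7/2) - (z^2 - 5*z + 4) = 5*z/2 - 15/2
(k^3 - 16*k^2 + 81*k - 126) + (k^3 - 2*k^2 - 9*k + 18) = 2*k^3 - 18*k^2 + 72*k - 108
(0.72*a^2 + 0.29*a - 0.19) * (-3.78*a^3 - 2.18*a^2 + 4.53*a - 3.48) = -2.7216*a^5 - 2.6658*a^4 + 3.3476*a^3 - 0.7777*a^2 - 1.8699*a + 0.6612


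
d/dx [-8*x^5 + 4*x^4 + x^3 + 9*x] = -40*x^4 + 16*x^3 + 3*x^2 + 9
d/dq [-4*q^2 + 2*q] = 2 - 8*q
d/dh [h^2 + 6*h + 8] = 2*h + 6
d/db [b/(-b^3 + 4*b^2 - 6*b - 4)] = (-b^3 + 4*b^2 + b*(3*b^2 - 8*b + 6) - 6*b - 4)/(b^3 - 4*b^2 + 6*b + 4)^2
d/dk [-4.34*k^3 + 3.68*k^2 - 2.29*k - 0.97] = -13.02*k^2 + 7.36*k - 2.29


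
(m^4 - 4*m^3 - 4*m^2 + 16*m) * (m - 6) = m^5 - 10*m^4 + 20*m^3 + 40*m^2 - 96*m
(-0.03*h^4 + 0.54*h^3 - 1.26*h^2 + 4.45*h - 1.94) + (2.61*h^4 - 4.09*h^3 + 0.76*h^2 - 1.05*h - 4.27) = 2.58*h^4 - 3.55*h^3 - 0.5*h^2 + 3.4*h - 6.21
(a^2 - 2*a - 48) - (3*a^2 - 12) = -2*a^2 - 2*a - 36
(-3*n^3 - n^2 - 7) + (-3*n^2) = -3*n^3 - 4*n^2 - 7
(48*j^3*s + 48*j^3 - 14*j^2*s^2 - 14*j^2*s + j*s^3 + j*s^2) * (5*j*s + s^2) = 240*j^4*s^2 + 240*j^4*s - 22*j^3*s^3 - 22*j^3*s^2 - 9*j^2*s^4 - 9*j^2*s^3 + j*s^5 + j*s^4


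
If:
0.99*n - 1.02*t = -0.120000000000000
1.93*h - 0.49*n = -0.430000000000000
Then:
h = 0.261579525828231*t - 0.253571989323285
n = 1.03030303030303*t - 0.121212121212121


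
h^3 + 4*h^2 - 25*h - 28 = (h - 4)*(h + 1)*(h + 7)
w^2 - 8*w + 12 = (w - 6)*(w - 2)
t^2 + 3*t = t*(t + 3)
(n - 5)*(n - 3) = n^2 - 8*n + 15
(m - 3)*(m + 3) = m^2 - 9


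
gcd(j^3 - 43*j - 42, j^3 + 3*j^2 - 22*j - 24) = j^2 + 7*j + 6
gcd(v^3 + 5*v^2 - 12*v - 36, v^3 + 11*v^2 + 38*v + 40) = v + 2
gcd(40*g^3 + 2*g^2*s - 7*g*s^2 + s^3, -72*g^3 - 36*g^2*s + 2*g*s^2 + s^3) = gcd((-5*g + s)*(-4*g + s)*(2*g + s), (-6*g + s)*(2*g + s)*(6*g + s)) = 2*g + s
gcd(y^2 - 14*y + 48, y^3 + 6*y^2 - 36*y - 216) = y - 6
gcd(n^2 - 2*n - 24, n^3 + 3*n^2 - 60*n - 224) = n + 4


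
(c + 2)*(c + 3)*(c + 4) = c^3 + 9*c^2 + 26*c + 24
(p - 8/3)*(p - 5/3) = p^2 - 13*p/3 + 40/9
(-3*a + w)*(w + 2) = -3*a*w - 6*a + w^2 + 2*w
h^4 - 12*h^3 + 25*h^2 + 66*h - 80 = (h - 8)*(h - 5)*(h - 1)*(h + 2)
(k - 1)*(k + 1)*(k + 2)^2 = k^4 + 4*k^3 + 3*k^2 - 4*k - 4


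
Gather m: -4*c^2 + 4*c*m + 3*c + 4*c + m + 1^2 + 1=-4*c^2 + 7*c + m*(4*c + 1) + 2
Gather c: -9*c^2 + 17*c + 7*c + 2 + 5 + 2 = -9*c^2 + 24*c + 9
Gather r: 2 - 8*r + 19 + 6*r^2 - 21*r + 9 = 6*r^2 - 29*r + 30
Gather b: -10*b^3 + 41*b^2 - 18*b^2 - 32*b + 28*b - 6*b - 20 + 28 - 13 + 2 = -10*b^3 + 23*b^2 - 10*b - 3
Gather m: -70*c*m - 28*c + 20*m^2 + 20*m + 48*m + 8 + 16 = -28*c + 20*m^2 + m*(68 - 70*c) + 24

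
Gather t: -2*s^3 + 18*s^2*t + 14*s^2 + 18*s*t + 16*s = -2*s^3 + 14*s^2 + 16*s + t*(18*s^2 + 18*s)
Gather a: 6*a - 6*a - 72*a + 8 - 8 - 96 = -72*a - 96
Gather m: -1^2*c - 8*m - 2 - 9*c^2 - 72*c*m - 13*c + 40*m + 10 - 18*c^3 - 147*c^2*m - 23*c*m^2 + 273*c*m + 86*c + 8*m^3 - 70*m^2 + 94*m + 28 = -18*c^3 - 9*c^2 + 72*c + 8*m^3 + m^2*(-23*c - 70) + m*(-147*c^2 + 201*c + 126) + 36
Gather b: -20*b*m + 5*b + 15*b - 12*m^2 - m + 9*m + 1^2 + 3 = b*(20 - 20*m) - 12*m^2 + 8*m + 4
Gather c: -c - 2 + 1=-c - 1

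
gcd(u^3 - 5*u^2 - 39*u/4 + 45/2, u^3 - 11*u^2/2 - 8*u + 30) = u^2 - 7*u/2 - 15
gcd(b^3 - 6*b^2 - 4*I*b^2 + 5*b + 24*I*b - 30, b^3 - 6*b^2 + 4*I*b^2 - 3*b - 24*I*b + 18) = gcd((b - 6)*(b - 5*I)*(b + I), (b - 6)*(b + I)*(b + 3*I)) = b^2 + b*(-6 + I) - 6*I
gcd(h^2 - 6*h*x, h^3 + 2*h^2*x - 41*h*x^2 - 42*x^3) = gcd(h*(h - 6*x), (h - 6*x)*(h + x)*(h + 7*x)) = -h + 6*x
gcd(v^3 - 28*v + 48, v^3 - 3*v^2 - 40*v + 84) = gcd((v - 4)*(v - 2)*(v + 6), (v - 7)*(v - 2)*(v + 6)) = v^2 + 4*v - 12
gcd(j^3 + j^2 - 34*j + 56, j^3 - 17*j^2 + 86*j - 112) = j - 2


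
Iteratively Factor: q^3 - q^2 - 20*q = (q - 5)*(q^2 + 4*q) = (q - 5)*(q + 4)*(q)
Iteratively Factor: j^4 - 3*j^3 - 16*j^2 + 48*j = (j - 3)*(j^3 - 16*j) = j*(j - 3)*(j^2 - 16) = j*(j - 3)*(j + 4)*(j - 4)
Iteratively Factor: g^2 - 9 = (g + 3)*(g - 3)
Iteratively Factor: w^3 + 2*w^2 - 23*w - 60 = (w - 5)*(w^2 + 7*w + 12) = (w - 5)*(w + 3)*(w + 4)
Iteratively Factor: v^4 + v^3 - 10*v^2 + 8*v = (v + 4)*(v^3 - 3*v^2 + 2*v) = v*(v + 4)*(v^2 - 3*v + 2) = v*(v - 1)*(v + 4)*(v - 2)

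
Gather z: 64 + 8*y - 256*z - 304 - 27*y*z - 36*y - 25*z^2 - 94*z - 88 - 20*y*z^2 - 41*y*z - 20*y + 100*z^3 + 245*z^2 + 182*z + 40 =-48*y + 100*z^3 + z^2*(220 - 20*y) + z*(-68*y - 168) - 288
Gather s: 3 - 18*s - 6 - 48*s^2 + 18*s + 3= -48*s^2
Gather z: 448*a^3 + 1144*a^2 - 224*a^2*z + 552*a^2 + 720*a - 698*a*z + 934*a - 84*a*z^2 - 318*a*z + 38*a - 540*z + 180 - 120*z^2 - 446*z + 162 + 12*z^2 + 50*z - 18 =448*a^3 + 1696*a^2 + 1692*a + z^2*(-84*a - 108) + z*(-224*a^2 - 1016*a - 936) + 324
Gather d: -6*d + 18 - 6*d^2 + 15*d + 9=-6*d^2 + 9*d + 27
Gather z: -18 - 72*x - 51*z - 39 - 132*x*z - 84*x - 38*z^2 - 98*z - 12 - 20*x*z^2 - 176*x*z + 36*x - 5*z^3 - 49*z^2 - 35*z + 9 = -120*x - 5*z^3 + z^2*(-20*x - 87) + z*(-308*x - 184) - 60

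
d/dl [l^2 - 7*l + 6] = 2*l - 7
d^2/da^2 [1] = 0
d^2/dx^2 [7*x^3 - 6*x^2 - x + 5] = 42*x - 12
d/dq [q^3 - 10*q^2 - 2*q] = 3*q^2 - 20*q - 2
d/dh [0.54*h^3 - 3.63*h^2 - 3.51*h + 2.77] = 1.62*h^2 - 7.26*h - 3.51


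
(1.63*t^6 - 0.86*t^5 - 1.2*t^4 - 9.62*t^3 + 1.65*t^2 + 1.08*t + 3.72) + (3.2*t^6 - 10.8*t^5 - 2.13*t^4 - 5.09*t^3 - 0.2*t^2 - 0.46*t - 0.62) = 4.83*t^6 - 11.66*t^5 - 3.33*t^4 - 14.71*t^3 + 1.45*t^2 + 0.62*t + 3.1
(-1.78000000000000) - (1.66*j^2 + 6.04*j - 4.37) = -1.66*j^2 - 6.04*j + 2.59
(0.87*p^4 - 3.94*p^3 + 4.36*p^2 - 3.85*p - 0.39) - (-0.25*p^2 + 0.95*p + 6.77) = 0.87*p^4 - 3.94*p^3 + 4.61*p^2 - 4.8*p - 7.16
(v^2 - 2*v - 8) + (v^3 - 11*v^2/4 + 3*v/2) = v^3 - 7*v^2/4 - v/2 - 8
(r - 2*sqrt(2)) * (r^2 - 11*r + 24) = r^3 - 11*r^2 - 2*sqrt(2)*r^2 + 24*r + 22*sqrt(2)*r - 48*sqrt(2)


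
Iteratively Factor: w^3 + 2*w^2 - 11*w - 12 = (w - 3)*(w^2 + 5*w + 4) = (w - 3)*(w + 1)*(w + 4)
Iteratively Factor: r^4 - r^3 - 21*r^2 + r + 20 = (r - 5)*(r^3 + 4*r^2 - r - 4) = (r - 5)*(r + 4)*(r^2 - 1) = (r - 5)*(r - 1)*(r + 4)*(r + 1)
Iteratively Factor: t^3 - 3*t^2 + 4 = (t - 2)*(t^2 - t - 2) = (t - 2)*(t + 1)*(t - 2)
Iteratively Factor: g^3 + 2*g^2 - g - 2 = (g + 1)*(g^2 + g - 2) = (g - 1)*(g + 1)*(g + 2)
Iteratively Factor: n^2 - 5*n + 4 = (n - 1)*(n - 4)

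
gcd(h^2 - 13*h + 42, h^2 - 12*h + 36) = h - 6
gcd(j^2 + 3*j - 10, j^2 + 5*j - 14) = j - 2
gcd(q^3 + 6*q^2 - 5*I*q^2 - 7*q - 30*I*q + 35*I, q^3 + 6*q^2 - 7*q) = q^2 + 6*q - 7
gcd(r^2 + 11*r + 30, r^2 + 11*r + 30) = r^2 + 11*r + 30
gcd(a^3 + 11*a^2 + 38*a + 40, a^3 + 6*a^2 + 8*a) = a^2 + 6*a + 8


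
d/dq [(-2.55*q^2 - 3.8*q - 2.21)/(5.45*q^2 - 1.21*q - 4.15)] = (23.7955*q^2 + 45.254*q + 13.0959)/(29.7025*q^4 - 13.189*q^3 - 43.7709*q^2 + 10.043*q + 17.2225)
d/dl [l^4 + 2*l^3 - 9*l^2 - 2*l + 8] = 4*l^3 + 6*l^2 - 18*l - 2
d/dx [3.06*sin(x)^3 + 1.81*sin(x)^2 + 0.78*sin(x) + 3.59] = (9.18*sin(x)^2 + 3.62*sin(x) + 0.78)*cos(x)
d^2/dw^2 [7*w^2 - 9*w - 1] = 14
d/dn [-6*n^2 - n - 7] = -12*n - 1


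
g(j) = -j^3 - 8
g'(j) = -3*j^2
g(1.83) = -14.13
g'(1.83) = -10.05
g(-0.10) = -8.00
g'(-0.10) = -0.03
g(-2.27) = 3.70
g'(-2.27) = -15.46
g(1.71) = -13.00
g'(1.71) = -8.77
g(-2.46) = 6.89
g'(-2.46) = -18.15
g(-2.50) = 7.62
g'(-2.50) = -18.75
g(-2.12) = 1.53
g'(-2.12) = -13.48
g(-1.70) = -3.09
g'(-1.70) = -8.67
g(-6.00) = 208.00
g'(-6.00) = -108.00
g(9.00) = -737.00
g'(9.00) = -243.00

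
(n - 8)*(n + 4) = n^2 - 4*n - 32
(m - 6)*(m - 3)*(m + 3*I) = m^3 - 9*m^2 + 3*I*m^2 + 18*m - 27*I*m + 54*I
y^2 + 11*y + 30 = (y + 5)*(y + 6)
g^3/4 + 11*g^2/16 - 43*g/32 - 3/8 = (g/4 + 1)*(g - 3/2)*(g + 1/4)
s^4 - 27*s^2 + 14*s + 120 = (s - 4)*(s - 3)*(s + 2)*(s + 5)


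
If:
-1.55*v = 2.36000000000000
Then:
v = -1.52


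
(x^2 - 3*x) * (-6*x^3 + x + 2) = -6*x^5 + 18*x^4 + x^3 - x^2 - 6*x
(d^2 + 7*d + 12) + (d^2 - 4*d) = 2*d^2 + 3*d + 12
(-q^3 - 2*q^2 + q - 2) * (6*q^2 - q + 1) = -6*q^5 - 11*q^4 + 7*q^3 - 15*q^2 + 3*q - 2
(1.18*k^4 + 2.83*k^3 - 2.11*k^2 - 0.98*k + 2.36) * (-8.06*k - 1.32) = -9.5108*k^5 - 24.3674*k^4 + 13.271*k^3 + 10.684*k^2 - 17.728*k - 3.1152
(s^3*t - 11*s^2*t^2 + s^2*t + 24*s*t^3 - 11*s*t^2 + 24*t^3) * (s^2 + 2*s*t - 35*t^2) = s^5*t - 9*s^4*t^2 + s^4*t - 33*s^3*t^3 - 9*s^3*t^2 + 433*s^2*t^4 - 33*s^2*t^3 - 840*s*t^5 + 433*s*t^4 - 840*t^5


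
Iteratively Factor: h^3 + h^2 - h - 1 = (h + 1)*(h^2 - 1) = (h + 1)^2*(h - 1)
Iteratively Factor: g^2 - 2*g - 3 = (g - 3)*(g + 1)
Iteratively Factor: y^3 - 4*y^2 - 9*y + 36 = (y - 4)*(y^2 - 9) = (y - 4)*(y + 3)*(y - 3)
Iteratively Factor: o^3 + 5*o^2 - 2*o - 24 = (o + 4)*(o^2 + o - 6) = (o - 2)*(o + 4)*(o + 3)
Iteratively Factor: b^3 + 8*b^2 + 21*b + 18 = (b + 3)*(b^2 + 5*b + 6) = (b + 3)^2*(b + 2)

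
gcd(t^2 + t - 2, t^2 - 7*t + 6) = t - 1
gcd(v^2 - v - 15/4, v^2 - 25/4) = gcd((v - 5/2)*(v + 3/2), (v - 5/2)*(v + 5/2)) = v - 5/2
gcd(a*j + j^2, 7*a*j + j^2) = j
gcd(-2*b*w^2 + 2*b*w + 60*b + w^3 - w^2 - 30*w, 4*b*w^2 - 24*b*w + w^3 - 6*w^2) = w - 6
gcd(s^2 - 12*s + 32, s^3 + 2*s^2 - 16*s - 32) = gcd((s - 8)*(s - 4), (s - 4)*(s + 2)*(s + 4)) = s - 4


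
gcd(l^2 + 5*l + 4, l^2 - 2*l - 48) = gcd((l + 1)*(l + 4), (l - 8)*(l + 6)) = 1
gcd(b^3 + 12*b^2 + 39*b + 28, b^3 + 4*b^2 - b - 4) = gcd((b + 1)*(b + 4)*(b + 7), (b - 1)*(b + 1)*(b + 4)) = b^2 + 5*b + 4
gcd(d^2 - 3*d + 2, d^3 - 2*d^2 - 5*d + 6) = d - 1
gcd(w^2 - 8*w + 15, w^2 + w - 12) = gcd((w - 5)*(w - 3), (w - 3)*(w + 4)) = w - 3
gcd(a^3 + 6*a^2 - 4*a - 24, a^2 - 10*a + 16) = a - 2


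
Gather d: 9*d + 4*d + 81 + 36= 13*d + 117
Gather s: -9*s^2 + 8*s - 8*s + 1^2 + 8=9 - 9*s^2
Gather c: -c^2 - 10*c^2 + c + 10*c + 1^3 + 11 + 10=-11*c^2 + 11*c + 22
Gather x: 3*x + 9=3*x + 9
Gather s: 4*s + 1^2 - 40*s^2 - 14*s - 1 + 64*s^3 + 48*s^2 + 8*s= 64*s^3 + 8*s^2 - 2*s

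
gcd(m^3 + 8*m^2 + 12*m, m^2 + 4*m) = m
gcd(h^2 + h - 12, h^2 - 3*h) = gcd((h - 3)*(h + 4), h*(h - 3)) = h - 3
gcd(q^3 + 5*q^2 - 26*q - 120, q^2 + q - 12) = q + 4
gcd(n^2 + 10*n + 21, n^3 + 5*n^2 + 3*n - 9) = n + 3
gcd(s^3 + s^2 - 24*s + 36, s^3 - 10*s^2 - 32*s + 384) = s + 6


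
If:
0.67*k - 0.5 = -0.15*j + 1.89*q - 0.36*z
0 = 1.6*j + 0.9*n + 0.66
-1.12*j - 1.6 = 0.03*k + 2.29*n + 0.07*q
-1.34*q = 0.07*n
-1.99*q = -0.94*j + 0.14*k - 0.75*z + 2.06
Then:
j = -0.03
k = -0.63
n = -0.68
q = 0.04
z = 2.76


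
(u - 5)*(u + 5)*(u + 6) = u^3 + 6*u^2 - 25*u - 150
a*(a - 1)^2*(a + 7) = a^4 + 5*a^3 - 13*a^2 + 7*a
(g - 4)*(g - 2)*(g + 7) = g^3 + g^2 - 34*g + 56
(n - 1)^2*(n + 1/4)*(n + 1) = n^4 - 3*n^3/4 - 5*n^2/4 + 3*n/4 + 1/4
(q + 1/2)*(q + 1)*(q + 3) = q^3 + 9*q^2/2 + 5*q + 3/2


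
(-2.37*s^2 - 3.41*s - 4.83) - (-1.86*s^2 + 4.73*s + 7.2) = -0.51*s^2 - 8.14*s - 12.03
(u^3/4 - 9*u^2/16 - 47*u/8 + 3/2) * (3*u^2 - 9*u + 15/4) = 3*u^5/4 - 63*u^4/16 - 93*u^3/8 + 3537*u^2/64 - 1137*u/32 + 45/8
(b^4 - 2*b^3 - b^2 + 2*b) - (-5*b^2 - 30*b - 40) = b^4 - 2*b^3 + 4*b^2 + 32*b + 40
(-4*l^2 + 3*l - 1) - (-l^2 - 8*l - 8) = -3*l^2 + 11*l + 7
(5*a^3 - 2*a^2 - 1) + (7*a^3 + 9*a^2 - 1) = 12*a^3 + 7*a^2 - 2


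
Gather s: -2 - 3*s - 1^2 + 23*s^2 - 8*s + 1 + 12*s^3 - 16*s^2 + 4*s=12*s^3 + 7*s^2 - 7*s - 2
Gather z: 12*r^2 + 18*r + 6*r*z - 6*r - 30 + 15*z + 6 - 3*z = 12*r^2 + 12*r + z*(6*r + 12) - 24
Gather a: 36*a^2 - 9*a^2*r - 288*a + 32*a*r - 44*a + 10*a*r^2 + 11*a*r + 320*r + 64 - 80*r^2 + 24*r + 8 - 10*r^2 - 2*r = a^2*(36 - 9*r) + a*(10*r^2 + 43*r - 332) - 90*r^2 + 342*r + 72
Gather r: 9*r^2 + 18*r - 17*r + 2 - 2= 9*r^2 + r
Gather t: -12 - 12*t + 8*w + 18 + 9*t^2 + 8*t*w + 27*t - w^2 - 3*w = 9*t^2 + t*(8*w + 15) - w^2 + 5*w + 6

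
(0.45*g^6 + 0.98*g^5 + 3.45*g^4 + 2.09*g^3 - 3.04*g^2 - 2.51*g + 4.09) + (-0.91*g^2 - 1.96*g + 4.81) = 0.45*g^6 + 0.98*g^5 + 3.45*g^4 + 2.09*g^3 - 3.95*g^2 - 4.47*g + 8.9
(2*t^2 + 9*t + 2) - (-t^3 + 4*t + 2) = t^3 + 2*t^2 + 5*t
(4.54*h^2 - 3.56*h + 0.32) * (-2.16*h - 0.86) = -9.8064*h^3 + 3.7852*h^2 + 2.3704*h - 0.2752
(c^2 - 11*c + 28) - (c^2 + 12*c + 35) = -23*c - 7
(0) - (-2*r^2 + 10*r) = 2*r^2 - 10*r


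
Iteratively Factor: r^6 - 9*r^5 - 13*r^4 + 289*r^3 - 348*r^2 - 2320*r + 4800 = (r - 5)*(r^5 - 4*r^4 - 33*r^3 + 124*r^2 + 272*r - 960) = (r - 5)*(r + 4)*(r^4 - 8*r^3 - r^2 + 128*r - 240) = (r - 5)*(r - 4)*(r + 4)*(r^3 - 4*r^2 - 17*r + 60) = (r - 5)*(r - 4)*(r - 3)*(r + 4)*(r^2 - r - 20) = (r - 5)*(r - 4)*(r - 3)*(r + 4)^2*(r - 5)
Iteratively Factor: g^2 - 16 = (g + 4)*(g - 4)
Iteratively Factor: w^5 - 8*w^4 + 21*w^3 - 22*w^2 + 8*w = (w)*(w^4 - 8*w^3 + 21*w^2 - 22*w + 8) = w*(w - 1)*(w^3 - 7*w^2 + 14*w - 8) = w*(w - 2)*(w - 1)*(w^2 - 5*w + 4) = w*(w - 4)*(w - 2)*(w - 1)*(w - 1)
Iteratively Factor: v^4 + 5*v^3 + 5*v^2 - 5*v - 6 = (v + 1)*(v^3 + 4*v^2 + v - 6) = (v - 1)*(v + 1)*(v^2 + 5*v + 6) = (v - 1)*(v + 1)*(v + 2)*(v + 3)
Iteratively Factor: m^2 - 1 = (m - 1)*(m + 1)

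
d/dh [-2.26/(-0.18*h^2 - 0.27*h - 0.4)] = (-0.8136*h - 0.6102)/(0.18*h^2 + 0.27*h + 0.4)^2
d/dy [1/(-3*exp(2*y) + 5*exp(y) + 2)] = (6*exp(y) - 5)*exp(y)/(-3*exp(2*y) + 5*exp(y) + 2)^2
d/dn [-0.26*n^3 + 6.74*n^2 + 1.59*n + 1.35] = -0.78*n^2 + 13.48*n + 1.59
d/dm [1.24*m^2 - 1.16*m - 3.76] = 2.48*m - 1.16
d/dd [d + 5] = 1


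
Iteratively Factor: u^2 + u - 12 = (u + 4)*(u - 3)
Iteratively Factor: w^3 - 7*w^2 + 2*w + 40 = (w + 2)*(w^2 - 9*w + 20) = (w - 4)*(w + 2)*(w - 5)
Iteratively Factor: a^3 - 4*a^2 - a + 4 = (a - 1)*(a^2 - 3*a - 4) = (a - 1)*(a + 1)*(a - 4)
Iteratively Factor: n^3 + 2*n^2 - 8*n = (n - 2)*(n^2 + 4*n) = (n - 2)*(n + 4)*(n)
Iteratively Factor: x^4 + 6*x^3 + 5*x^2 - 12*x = (x + 3)*(x^3 + 3*x^2 - 4*x) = x*(x + 3)*(x^2 + 3*x - 4) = x*(x - 1)*(x + 3)*(x + 4)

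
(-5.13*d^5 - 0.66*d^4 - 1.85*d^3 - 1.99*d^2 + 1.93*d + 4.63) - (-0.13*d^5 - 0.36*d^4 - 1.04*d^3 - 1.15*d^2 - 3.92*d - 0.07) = -5.0*d^5 - 0.3*d^4 - 0.81*d^3 - 0.84*d^2 + 5.85*d + 4.7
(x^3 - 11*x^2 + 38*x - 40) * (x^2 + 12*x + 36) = x^5 + x^4 - 58*x^3 + 20*x^2 + 888*x - 1440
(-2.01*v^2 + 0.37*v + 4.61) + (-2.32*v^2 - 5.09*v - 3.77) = -4.33*v^2 - 4.72*v + 0.84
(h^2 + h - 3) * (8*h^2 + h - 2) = 8*h^4 + 9*h^3 - 25*h^2 - 5*h + 6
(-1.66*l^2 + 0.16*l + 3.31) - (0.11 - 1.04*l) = -1.66*l^2 + 1.2*l + 3.2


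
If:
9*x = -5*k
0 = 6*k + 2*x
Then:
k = 0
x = 0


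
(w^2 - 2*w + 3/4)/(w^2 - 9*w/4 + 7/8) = 2*(2*w - 3)/(4*w - 7)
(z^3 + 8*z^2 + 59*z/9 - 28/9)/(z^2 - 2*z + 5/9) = (3*z^2 + 25*z + 28)/(3*z - 5)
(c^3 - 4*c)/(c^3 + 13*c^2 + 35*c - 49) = c*(c^2 - 4)/(c^3 + 13*c^2 + 35*c - 49)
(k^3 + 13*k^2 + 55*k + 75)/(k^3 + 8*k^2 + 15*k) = (k + 5)/k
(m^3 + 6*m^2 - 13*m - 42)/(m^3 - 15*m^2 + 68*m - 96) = (m^2 + 9*m + 14)/(m^2 - 12*m + 32)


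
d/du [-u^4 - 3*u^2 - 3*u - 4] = -4*u^3 - 6*u - 3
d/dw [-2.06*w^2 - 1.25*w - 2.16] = -4.12*w - 1.25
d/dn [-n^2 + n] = 1 - 2*n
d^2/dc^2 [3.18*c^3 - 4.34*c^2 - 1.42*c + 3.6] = 19.08*c - 8.68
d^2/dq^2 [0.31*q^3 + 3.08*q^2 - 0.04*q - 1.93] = 1.86*q + 6.16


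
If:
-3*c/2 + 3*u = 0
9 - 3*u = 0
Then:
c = 6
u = 3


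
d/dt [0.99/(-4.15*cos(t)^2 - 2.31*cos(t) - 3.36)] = -(8.217*cos(t) + 2.2869)*sin(t)/(4.15*cos(t)^2 + 2.31*cos(t) + 3.36)^2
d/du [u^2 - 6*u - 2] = 2*u - 6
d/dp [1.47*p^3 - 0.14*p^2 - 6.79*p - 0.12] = 4.41*p^2 - 0.28*p - 6.79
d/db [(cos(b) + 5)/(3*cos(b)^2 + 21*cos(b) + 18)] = (cos(b)^2 + 10*cos(b) + 29)*sin(b)/(3*(cos(b)^2 + 7*cos(b) + 6)^2)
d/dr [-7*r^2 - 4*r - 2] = -14*r - 4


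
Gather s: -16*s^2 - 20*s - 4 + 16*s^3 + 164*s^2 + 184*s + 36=16*s^3 + 148*s^2 + 164*s + 32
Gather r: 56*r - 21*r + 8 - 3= 35*r + 5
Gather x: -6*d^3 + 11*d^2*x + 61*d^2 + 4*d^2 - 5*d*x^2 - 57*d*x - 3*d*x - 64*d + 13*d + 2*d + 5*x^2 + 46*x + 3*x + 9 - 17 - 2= -6*d^3 + 65*d^2 - 49*d + x^2*(5 - 5*d) + x*(11*d^2 - 60*d + 49) - 10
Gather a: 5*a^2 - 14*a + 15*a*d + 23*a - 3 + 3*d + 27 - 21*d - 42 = 5*a^2 + a*(15*d + 9) - 18*d - 18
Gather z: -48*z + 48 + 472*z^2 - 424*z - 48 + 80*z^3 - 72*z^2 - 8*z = 80*z^3 + 400*z^2 - 480*z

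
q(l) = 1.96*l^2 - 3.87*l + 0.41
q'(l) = 3.92*l - 3.87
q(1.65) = -0.64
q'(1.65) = 2.60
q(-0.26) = 1.55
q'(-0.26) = -4.89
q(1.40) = -1.17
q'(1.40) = 1.62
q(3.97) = 15.94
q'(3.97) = 11.69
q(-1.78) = 13.51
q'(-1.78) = -10.85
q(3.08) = 7.08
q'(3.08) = 8.20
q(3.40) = 9.91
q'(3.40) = 9.46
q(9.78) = 150.03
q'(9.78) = 34.47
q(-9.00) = 194.00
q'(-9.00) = -39.15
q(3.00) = 6.44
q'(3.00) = 7.89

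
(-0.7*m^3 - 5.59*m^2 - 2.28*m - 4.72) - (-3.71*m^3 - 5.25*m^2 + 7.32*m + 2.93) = 3.01*m^3 - 0.34*m^2 - 9.6*m - 7.65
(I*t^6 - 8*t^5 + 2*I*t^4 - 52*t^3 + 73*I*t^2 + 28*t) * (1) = I*t^6 - 8*t^5 + 2*I*t^4 - 52*t^3 + 73*I*t^2 + 28*t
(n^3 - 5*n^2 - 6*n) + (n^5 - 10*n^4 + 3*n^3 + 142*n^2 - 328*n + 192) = n^5 - 10*n^4 + 4*n^3 + 137*n^2 - 334*n + 192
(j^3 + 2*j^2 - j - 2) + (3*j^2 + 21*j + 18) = j^3 + 5*j^2 + 20*j + 16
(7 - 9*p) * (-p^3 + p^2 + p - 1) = 9*p^4 - 16*p^3 - 2*p^2 + 16*p - 7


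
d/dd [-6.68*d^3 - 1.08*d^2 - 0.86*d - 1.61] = -20.04*d^2 - 2.16*d - 0.86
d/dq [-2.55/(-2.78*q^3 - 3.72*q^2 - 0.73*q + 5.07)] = (-21.267*q^2 - 18.972*q - 1.8615)/(2.78*q^3 + 3.72*q^2 + 0.73*q - 5.07)^2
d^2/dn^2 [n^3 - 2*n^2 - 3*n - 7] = 6*n - 4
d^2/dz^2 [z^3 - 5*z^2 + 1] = 6*z - 10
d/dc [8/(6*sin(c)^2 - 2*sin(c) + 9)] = 16*(1 - 6*sin(c))*cos(c)/(6*sin(c)^2 - 2*sin(c) + 9)^2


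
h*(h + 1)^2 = h^3 + 2*h^2 + h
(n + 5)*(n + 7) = n^2 + 12*n + 35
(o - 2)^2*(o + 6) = o^3 + 2*o^2 - 20*o + 24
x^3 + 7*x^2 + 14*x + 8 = (x + 1)*(x + 2)*(x + 4)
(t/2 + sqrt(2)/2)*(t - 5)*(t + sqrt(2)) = t^3/2 - 5*t^2/2 + sqrt(2)*t^2 - 5*sqrt(2)*t + t - 5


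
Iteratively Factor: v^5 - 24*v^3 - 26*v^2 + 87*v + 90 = (v + 1)*(v^4 - v^3 - 23*v^2 - 3*v + 90) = (v - 2)*(v + 1)*(v^3 + v^2 - 21*v - 45) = (v - 2)*(v + 1)*(v + 3)*(v^2 - 2*v - 15) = (v - 5)*(v - 2)*(v + 1)*(v + 3)*(v + 3)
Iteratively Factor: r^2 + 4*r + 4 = (r + 2)*(r + 2)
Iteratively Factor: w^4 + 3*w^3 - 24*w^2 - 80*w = (w)*(w^3 + 3*w^2 - 24*w - 80) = w*(w - 5)*(w^2 + 8*w + 16) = w*(w - 5)*(w + 4)*(w + 4)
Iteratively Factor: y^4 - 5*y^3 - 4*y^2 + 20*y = (y - 2)*(y^3 - 3*y^2 - 10*y) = (y - 2)*(y + 2)*(y^2 - 5*y) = (y - 5)*(y - 2)*(y + 2)*(y)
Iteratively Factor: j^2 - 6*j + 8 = (j - 2)*(j - 4)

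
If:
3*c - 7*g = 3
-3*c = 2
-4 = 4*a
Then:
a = -1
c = -2/3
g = -5/7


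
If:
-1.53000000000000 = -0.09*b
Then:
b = 17.00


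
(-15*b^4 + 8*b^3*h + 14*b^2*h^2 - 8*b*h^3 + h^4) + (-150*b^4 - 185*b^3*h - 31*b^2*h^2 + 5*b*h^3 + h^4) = -165*b^4 - 177*b^3*h - 17*b^2*h^2 - 3*b*h^3 + 2*h^4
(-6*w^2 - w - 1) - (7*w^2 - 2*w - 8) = -13*w^2 + w + 7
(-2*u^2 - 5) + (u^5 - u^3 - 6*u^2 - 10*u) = u^5 - u^3 - 8*u^2 - 10*u - 5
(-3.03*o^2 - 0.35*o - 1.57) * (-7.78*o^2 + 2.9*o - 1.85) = 23.5734*o^4 - 6.064*o^3 + 16.8051*o^2 - 3.9055*o + 2.9045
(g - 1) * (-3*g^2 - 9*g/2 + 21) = -3*g^3 - 3*g^2/2 + 51*g/2 - 21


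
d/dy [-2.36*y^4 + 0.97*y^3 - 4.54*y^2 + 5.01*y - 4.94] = -9.44*y^3 + 2.91*y^2 - 9.08*y + 5.01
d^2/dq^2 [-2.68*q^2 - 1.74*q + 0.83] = -5.36000000000000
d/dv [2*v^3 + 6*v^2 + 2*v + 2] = 6*v^2 + 12*v + 2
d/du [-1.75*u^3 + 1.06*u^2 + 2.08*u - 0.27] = -5.25*u^2 + 2.12*u + 2.08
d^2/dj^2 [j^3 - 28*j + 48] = 6*j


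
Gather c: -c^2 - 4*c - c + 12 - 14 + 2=-c^2 - 5*c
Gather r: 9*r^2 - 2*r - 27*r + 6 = 9*r^2 - 29*r + 6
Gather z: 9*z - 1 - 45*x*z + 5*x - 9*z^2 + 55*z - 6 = 5*x - 9*z^2 + z*(64 - 45*x) - 7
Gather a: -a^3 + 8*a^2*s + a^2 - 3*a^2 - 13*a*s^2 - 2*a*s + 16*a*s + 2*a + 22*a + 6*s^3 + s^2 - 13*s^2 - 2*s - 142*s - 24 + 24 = -a^3 + a^2*(8*s - 2) + a*(-13*s^2 + 14*s + 24) + 6*s^3 - 12*s^2 - 144*s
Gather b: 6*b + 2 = 6*b + 2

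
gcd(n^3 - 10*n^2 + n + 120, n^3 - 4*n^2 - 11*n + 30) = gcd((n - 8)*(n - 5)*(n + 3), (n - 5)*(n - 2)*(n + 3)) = n^2 - 2*n - 15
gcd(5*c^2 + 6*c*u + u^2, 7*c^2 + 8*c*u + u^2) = c + u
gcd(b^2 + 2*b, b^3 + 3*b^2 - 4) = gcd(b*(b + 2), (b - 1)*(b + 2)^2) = b + 2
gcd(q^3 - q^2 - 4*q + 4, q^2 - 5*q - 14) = q + 2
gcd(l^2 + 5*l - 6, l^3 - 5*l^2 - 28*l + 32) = l - 1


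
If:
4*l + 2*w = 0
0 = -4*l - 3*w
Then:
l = 0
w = 0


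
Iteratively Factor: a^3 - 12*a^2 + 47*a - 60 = (a - 4)*(a^2 - 8*a + 15) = (a - 4)*(a - 3)*(a - 5)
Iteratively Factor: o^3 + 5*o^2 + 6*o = (o)*(o^2 + 5*o + 6) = o*(o + 2)*(o + 3)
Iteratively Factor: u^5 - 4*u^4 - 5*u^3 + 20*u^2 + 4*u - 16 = (u - 2)*(u^4 - 2*u^3 - 9*u^2 + 2*u + 8) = (u - 4)*(u - 2)*(u^3 + 2*u^2 - u - 2) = (u - 4)*(u - 2)*(u + 1)*(u^2 + u - 2) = (u - 4)*(u - 2)*(u + 1)*(u + 2)*(u - 1)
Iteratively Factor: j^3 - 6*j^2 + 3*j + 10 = (j - 5)*(j^2 - j - 2) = (j - 5)*(j - 2)*(j + 1)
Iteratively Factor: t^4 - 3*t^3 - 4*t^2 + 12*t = (t)*(t^3 - 3*t^2 - 4*t + 12) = t*(t - 3)*(t^2 - 4) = t*(t - 3)*(t - 2)*(t + 2)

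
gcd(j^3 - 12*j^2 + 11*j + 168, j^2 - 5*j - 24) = j^2 - 5*j - 24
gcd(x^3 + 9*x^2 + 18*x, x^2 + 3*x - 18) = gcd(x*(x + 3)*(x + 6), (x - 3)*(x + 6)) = x + 6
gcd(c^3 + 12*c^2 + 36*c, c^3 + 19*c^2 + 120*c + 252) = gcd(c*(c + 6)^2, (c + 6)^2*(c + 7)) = c^2 + 12*c + 36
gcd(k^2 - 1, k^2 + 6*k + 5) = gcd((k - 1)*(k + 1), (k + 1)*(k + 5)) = k + 1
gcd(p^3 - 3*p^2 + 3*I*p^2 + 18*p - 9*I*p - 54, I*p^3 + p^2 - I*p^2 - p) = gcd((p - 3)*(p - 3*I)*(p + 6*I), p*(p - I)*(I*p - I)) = 1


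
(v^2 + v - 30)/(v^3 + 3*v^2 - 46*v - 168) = (v - 5)/(v^2 - 3*v - 28)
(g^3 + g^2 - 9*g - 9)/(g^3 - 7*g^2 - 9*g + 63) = (g + 1)/(g - 7)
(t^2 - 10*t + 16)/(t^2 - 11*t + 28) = (t^2 - 10*t + 16)/(t^2 - 11*t + 28)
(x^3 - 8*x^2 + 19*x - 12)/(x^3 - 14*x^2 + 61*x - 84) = (x - 1)/(x - 7)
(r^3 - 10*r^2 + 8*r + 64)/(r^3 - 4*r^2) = 1 - 6/r - 16/r^2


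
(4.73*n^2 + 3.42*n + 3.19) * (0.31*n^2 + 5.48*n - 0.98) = 1.4663*n^4 + 26.9806*n^3 + 15.0951*n^2 + 14.1296*n - 3.1262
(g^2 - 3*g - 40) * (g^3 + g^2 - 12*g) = g^5 - 2*g^4 - 55*g^3 - 4*g^2 + 480*g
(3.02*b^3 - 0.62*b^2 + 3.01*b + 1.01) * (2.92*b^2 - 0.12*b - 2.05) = 8.8184*b^5 - 2.1728*b^4 + 2.6726*b^3 + 3.859*b^2 - 6.2917*b - 2.0705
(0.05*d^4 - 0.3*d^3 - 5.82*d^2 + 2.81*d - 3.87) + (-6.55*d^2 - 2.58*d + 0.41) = 0.05*d^4 - 0.3*d^3 - 12.37*d^2 + 0.23*d - 3.46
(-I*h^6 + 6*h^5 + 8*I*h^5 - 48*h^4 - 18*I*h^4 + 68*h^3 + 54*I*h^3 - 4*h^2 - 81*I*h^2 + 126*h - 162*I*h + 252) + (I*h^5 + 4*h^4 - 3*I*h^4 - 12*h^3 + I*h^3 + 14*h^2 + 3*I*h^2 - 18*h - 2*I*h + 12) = -I*h^6 + 6*h^5 + 9*I*h^5 - 44*h^4 - 21*I*h^4 + 56*h^3 + 55*I*h^3 + 10*h^2 - 78*I*h^2 + 108*h - 164*I*h + 264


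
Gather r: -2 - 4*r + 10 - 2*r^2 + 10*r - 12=-2*r^2 + 6*r - 4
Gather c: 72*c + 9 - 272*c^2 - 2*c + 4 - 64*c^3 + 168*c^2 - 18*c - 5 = -64*c^3 - 104*c^2 + 52*c + 8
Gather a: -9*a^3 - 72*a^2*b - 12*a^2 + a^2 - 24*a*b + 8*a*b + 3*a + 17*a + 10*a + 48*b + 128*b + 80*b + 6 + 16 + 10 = -9*a^3 + a^2*(-72*b - 11) + a*(30 - 16*b) + 256*b + 32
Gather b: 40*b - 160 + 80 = 40*b - 80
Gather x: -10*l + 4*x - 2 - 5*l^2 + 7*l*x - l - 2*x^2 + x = -5*l^2 - 11*l - 2*x^2 + x*(7*l + 5) - 2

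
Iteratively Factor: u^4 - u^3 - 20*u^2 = (u)*(u^3 - u^2 - 20*u) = u*(u + 4)*(u^2 - 5*u) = u^2*(u + 4)*(u - 5)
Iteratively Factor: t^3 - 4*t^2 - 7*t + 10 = (t + 2)*(t^2 - 6*t + 5) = (t - 1)*(t + 2)*(t - 5)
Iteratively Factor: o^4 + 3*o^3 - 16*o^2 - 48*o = (o + 3)*(o^3 - 16*o) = o*(o + 3)*(o^2 - 16) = o*(o - 4)*(o + 3)*(o + 4)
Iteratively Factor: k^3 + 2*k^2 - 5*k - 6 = (k - 2)*(k^2 + 4*k + 3) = (k - 2)*(k + 1)*(k + 3)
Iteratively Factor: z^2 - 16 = (z + 4)*(z - 4)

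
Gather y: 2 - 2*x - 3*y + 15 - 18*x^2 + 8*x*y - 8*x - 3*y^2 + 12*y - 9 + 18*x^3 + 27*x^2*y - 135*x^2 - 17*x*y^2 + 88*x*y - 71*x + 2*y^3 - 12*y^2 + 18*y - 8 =18*x^3 - 153*x^2 - 81*x + 2*y^3 + y^2*(-17*x - 15) + y*(27*x^2 + 96*x + 27)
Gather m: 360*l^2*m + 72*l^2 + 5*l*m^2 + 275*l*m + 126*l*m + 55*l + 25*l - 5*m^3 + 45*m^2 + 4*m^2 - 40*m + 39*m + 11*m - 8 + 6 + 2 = 72*l^2 + 80*l - 5*m^3 + m^2*(5*l + 49) + m*(360*l^2 + 401*l + 10)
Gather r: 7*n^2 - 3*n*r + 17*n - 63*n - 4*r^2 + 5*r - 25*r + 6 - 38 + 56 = 7*n^2 - 46*n - 4*r^2 + r*(-3*n - 20) + 24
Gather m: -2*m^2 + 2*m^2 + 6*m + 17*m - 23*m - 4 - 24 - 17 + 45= 0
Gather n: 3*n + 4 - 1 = 3*n + 3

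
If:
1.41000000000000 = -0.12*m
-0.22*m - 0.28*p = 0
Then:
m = -11.75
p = 9.23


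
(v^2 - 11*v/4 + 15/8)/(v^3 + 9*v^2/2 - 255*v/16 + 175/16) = 2*(2*v - 3)/(4*v^2 + 23*v - 35)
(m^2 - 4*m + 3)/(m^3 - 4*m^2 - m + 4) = (m - 3)/(m^2 - 3*m - 4)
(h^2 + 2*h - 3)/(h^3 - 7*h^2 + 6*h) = (h + 3)/(h*(h - 6))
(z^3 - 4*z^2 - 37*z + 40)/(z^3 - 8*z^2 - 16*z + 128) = (z^2 + 4*z - 5)/(z^2 - 16)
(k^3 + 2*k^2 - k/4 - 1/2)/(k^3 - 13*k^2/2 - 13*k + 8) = (k + 1/2)/(k - 8)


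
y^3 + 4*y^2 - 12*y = y*(y - 2)*(y + 6)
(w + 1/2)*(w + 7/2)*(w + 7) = w^3 + 11*w^2 + 119*w/4 + 49/4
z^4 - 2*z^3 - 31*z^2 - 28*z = z*(z - 7)*(z + 1)*(z + 4)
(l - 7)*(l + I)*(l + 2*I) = l^3 - 7*l^2 + 3*I*l^2 - 2*l - 21*I*l + 14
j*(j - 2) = j^2 - 2*j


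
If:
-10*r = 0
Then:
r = 0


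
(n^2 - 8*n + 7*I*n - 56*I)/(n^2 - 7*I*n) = (n^2 + n*(-8 + 7*I) - 56*I)/(n*(n - 7*I))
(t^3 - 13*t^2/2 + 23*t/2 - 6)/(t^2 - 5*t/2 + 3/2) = t - 4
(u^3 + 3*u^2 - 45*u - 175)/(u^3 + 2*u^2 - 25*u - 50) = (u^2 - 2*u - 35)/(u^2 - 3*u - 10)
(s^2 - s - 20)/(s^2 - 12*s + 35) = (s + 4)/(s - 7)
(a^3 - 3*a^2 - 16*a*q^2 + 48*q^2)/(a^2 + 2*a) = (a^3 - 3*a^2 - 16*a*q^2 + 48*q^2)/(a*(a + 2))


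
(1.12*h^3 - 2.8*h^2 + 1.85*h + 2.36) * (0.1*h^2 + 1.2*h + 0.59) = 0.112*h^5 + 1.064*h^4 - 2.5142*h^3 + 0.804*h^2 + 3.9235*h + 1.3924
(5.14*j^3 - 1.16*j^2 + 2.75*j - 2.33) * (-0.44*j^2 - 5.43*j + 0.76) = -2.2616*j^5 - 27.3998*j^4 + 8.9952*j^3 - 14.7889*j^2 + 14.7419*j - 1.7708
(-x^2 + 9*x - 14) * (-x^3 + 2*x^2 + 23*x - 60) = x^5 - 11*x^4 + 9*x^3 + 239*x^2 - 862*x + 840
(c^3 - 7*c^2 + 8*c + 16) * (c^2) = c^5 - 7*c^4 + 8*c^3 + 16*c^2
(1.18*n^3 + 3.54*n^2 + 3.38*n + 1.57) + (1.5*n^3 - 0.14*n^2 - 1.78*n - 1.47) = 2.68*n^3 + 3.4*n^2 + 1.6*n + 0.1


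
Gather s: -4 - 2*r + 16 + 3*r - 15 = r - 3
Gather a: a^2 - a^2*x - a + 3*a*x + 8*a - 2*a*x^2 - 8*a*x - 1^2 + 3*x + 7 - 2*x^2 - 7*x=a^2*(1 - x) + a*(-2*x^2 - 5*x + 7) - 2*x^2 - 4*x + 6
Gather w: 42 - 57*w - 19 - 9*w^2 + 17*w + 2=-9*w^2 - 40*w + 25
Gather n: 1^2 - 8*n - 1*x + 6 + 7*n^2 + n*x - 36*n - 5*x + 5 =7*n^2 + n*(x - 44) - 6*x + 12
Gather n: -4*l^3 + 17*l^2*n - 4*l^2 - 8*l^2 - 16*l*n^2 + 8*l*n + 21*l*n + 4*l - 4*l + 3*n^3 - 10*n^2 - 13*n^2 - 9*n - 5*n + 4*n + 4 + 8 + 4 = -4*l^3 - 12*l^2 + 3*n^3 + n^2*(-16*l - 23) + n*(17*l^2 + 29*l - 10) + 16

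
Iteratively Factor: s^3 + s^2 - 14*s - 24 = (s + 2)*(s^2 - s - 12) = (s + 2)*(s + 3)*(s - 4)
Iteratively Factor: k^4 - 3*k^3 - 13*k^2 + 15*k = (k - 1)*(k^3 - 2*k^2 - 15*k) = (k - 5)*(k - 1)*(k^2 + 3*k) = (k - 5)*(k - 1)*(k + 3)*(k)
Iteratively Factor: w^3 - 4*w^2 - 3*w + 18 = (w + 2)*(w^2 - 6*w + 9) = (w - 3)*(w + 2)*(w - 3)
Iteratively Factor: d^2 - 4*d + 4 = (d - 2)*(d - 2)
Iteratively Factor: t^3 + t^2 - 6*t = (t + 3)*(t^2 - 2*t) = t*(t + 3)*(t - 2)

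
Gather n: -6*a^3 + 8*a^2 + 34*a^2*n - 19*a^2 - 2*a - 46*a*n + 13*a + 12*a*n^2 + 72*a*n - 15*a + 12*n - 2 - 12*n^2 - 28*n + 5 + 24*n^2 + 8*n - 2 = -6*a^3 - 11*a^2 - 4*a + n^2*(12*a + 12) + n*(34*a^2 + 26*a - 8) + 1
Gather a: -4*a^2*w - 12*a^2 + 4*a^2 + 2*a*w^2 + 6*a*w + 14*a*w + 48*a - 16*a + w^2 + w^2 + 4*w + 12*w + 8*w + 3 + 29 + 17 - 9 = a^2*(-4*w - 8) + a*(2*w^2 + 20*w + 32) + 2*w^2 + 24*w + 40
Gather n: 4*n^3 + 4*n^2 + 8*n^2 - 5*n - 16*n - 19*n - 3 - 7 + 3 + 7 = 4*n^3 + 12*n^2 - 40*n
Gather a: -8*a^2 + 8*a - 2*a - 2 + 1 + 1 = -8*a^2 + 6*a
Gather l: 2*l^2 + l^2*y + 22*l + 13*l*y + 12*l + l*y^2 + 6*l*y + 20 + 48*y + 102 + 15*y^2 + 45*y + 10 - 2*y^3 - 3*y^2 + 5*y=l^2*(y + 2) + l*(y^2 + 19*y + 34) - 2*y^3 + 12*y^2 + 98*y + 132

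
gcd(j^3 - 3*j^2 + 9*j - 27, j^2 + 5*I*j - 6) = j + 3*I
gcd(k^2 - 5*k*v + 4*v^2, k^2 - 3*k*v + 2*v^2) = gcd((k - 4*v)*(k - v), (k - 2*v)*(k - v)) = -k + v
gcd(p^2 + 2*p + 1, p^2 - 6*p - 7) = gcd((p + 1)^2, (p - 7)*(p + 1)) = p + 1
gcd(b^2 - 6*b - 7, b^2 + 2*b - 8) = 1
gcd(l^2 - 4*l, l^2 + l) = l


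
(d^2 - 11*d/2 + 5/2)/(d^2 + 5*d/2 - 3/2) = (d - 5)/(d + 3)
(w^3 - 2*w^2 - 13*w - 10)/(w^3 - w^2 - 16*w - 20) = (w + 1)/(w + 2)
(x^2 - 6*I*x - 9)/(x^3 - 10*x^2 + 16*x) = (x^2 - 6*I*x - 9)/(x*(x^2 - 10*x + 16))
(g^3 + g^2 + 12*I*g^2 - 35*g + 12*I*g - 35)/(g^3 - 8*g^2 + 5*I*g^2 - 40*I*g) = (g^2 + g*(1 + 7*I) + 7*I)/(g*(g - 8))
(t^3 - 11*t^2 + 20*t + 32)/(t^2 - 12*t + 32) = t + 1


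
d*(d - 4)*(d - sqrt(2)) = d^3 - 4*d^2 - sqrt(2)*d^2 + 4*sqrt(2)*d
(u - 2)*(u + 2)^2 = u^3 + 2*u^2 - 4*u - 8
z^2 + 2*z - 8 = (z - 2)*(z + 4)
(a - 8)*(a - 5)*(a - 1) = a^3 - 14*a^2 + 53*a - 40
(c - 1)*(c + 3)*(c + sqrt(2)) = c^3 + sqrt(2)*c^2 + 2*c^2 - 3*c + 2*sqrt(2)*c - 3*sqrt(2)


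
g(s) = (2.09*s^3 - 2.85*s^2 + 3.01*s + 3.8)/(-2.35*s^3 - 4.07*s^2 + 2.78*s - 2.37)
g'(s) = (6.27*s^2 - 5.7*s + 3.01)/(-2.35*s^3 - 4.07*s^2 + 2.78*s - 2.37) + (7.05*s^2 + 8.14*s - 2.78)*(2.09*s^3 - 2.85*s^2 + 3.01*s + 3.8)/(-2.35*s^3 - 4.07*s^2 + 2.78*s - 2.37)^2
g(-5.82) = -1.70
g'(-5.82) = -0.24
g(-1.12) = 0.83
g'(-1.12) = -2.02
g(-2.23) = 14.65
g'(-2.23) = -92.35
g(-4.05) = -2.56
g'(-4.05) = -1.00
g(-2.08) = 7.28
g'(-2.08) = -26.14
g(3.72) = -0.49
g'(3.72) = -0.04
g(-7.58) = -1.43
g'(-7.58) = -0.10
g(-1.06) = 0.72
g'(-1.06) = -1.92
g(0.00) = -1.60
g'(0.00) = -3.15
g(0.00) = -1.60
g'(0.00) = -3.15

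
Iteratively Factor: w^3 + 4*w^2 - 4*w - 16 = (w - 2)*(w^2 + 6*w + 8) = (w - 2)*(w + 2)*(w + 4)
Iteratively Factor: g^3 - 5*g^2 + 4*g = (g)*(g^2 - 5*g + 4) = g*(g - 1)*(g - 4)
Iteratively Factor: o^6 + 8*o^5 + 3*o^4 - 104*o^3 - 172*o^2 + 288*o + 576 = (o + 4)*(o^5 + 4*o^4 - 13*o^3 - 52*o^2 + 36*o + 144) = (o + 3)*(o + 4)*(o^4 + o^3 - 16*o^2 - 4*o + 48) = (o + 3)*(o + 4)^2*(o^3 - 3*o^2 - 4*o + 12) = (o - 2)*(o + 3)*(o + 4)^2*(o^2 - o - 6) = (o - 2)*(o + 2)*(o + 3)*(o + 4)^2*(o - 3)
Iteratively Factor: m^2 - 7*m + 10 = (m - 2)*(m - 5)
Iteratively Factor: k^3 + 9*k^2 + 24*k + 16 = (k + 1)*(k^2 + 8*k + 16) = (k + 1)*(k + 4)*(k + 4)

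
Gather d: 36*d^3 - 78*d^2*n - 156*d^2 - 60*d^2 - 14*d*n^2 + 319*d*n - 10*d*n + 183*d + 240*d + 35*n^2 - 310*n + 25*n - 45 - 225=36*d^3 + d^2*(-78*n - 216) + d*(-14*n^2 + 309*n + 423) + 35*n^2 - 285*n - 270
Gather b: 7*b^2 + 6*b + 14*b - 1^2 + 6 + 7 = 7*b^2 + 20*b + 12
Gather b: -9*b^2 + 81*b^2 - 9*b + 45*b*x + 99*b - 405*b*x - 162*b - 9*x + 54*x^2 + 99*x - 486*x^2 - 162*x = 72*b^2 + b*(-360*x - 72) - 432*x^2 - 72*x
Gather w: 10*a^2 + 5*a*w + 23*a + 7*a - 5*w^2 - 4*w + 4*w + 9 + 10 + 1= 10*a^2 + 5*a*w + 30*a - 5*w^2 + 20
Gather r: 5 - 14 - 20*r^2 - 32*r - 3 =-20*r^2 - 32*r - 12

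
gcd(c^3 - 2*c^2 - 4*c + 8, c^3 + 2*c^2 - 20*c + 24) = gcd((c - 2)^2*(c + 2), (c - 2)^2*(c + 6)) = c^2 - 4*c + 4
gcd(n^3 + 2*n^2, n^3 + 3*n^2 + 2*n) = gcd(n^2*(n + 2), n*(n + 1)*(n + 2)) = n^2 + 2*n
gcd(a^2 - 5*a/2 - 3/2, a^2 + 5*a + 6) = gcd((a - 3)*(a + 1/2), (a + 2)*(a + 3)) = 1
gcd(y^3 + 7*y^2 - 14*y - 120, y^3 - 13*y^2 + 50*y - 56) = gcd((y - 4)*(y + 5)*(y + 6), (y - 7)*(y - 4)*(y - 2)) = y - 4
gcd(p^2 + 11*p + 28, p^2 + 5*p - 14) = p + 7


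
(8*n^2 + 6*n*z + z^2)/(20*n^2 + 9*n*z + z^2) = (2*n + z)/(5*n + z)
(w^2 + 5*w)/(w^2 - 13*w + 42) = w*(w + 5)/(w^2 - 13*w + 42)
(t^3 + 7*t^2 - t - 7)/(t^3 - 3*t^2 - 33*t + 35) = (t^2 + 8*t + 7)/(t^2 - 2*t - 35)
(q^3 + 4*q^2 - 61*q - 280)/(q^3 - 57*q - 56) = (q + 5)/(q + 1)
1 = 1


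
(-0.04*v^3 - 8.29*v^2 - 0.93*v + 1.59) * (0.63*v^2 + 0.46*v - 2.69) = -0.0252*v^5 - 5.2411*v^4 - 4.2917*v^3 + 22.874*v^2 + 3.2331*v - 4.2771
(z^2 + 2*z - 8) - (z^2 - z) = 3*z - 8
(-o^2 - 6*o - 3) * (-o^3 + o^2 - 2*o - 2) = o^5 + 5*o^4 - o^3 + 11*o^2 + 18*o + 6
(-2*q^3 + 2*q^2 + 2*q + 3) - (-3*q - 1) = -2*q^3 + 2*q^2 + 5*q + 4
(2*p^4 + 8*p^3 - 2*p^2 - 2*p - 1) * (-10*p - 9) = -20*p^5 - 98*p^4 - 52*p^3 + 38*p^2 + 28*p + 9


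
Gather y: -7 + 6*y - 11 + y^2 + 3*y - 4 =y^2 + 9*y - 22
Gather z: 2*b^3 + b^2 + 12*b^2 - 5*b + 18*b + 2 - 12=2*b^3 + 13*b^2 + 13*b - 10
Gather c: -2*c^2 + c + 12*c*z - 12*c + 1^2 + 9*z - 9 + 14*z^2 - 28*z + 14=-2*c^2 + c*(12*z - 11) + 14*z^2 - 19*z + 6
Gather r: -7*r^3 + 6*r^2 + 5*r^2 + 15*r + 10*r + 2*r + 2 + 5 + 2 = -7*r^3 + 11*r^2 + 27*r + 9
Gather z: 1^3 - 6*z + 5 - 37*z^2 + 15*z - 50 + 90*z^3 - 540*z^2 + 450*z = 90*z^3 - 577*z^2 + 459*z - 44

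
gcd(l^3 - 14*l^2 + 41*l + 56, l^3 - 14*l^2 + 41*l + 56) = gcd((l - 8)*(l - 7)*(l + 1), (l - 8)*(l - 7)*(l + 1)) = l^3 - 14*l^2 + 41*l + 56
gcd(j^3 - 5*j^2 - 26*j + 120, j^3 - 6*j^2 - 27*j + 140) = j^2 + j - 20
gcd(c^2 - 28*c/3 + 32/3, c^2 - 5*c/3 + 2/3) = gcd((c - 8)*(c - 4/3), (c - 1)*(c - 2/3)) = 1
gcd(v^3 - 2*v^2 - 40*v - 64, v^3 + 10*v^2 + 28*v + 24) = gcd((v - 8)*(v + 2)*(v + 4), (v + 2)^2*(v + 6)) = v + 2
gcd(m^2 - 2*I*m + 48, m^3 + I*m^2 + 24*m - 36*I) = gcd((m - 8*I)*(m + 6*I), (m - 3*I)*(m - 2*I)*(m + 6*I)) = m + 6*I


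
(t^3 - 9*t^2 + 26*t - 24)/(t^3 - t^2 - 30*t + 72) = (t - 2)/(t + 6)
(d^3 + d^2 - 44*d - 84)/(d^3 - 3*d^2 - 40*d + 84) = (d + 2)/(d - 2)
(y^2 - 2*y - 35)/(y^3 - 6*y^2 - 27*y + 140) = 1/(y - 4)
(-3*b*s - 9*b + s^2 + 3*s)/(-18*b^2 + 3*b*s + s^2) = (s + 3)/(6*b + s)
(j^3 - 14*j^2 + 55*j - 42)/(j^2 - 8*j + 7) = j - 6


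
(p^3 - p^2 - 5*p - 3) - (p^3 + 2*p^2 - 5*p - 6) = 3 - 3*p^2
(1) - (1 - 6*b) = 6*b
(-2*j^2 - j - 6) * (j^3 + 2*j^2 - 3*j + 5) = -2*j^5 - 5*j^4 - 2*j^3 - 19*j^2 + 13*j - 30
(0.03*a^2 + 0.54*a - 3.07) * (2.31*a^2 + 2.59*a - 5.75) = 0.0693*a^4 + 1.3251*a^3 - 5.8656*a^2 - 11.0563*a + 17.6525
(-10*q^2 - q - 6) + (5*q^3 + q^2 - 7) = 5*q^3 - 9*q^2 - q - 13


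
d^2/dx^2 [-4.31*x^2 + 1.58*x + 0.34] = -8.62000000000000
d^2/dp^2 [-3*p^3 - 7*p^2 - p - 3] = -18*p - 14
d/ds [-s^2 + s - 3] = 1 - 2*s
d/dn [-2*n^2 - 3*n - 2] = -4*n - 3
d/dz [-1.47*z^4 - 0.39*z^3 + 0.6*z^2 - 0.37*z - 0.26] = -5.88*z^3 - 1.17*z^2 + 1.2*z - 0.37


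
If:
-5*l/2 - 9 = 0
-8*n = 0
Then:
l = -18/5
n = 0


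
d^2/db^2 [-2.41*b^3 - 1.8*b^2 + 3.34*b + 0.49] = -14.46*b - 3.6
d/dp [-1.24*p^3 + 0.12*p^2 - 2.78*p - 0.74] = -3.72*p^2 + 0.24*p - 2.78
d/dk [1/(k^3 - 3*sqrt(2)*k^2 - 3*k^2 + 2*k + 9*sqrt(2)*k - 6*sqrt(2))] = (-3*k^2 + 6*k + 6*sqrt(2)*k - 9*sqrt(2) - 2)/(k^3 - 3*sqrt(2)*k^2 - 3*k^2 + 2*k + 9*sqrt(2)*k - 6*sqrt(2))^2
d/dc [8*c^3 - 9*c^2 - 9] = 6*c*(4*c - 3)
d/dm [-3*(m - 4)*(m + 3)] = 3 - 6*m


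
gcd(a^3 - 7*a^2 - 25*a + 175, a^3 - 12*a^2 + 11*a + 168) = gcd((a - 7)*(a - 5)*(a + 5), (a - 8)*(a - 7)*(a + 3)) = a - 7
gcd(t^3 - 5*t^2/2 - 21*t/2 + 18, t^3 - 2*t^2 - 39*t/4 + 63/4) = t^2 + 3*t/2 - 9/2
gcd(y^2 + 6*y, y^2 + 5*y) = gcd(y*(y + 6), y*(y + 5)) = y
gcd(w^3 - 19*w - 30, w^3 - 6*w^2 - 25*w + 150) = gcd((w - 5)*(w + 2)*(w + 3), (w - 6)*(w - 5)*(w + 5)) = w - 5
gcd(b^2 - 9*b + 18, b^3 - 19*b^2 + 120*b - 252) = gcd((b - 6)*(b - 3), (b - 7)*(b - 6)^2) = b - 6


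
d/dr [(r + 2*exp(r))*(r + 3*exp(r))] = 5*r*exp(r) + 2*r + 12*exp(2*r) + 5*exp(r)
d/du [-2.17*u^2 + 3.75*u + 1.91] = 3.75 - 4.34*u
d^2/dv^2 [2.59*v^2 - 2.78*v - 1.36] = 5.18000000000000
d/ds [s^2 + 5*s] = 2*s + 5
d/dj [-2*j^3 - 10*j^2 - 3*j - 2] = -6*j^2 - 20*j - 3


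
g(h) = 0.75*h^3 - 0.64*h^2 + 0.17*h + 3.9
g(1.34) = 4.78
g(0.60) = 3.93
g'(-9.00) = 193.94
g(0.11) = 3.91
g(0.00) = 3.90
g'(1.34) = 2.49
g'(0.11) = 0.06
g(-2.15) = -6.88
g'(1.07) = 1.38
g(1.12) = 4.34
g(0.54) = 3.92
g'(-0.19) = 0.49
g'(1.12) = 1.56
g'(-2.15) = 13.32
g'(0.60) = 0.21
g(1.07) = 4.27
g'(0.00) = 0.17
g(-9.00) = -596.22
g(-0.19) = 3.84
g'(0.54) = 0.13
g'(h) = 2.25*h^2 - 1.28*h + 0.17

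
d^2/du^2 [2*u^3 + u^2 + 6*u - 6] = 12*u + 2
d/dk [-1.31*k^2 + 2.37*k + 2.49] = 2.37 - 2.62*k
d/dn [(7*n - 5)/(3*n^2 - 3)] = (-7*n^2 + 10*n - 7)/(3*(n^4 - 2*n^2 + 1))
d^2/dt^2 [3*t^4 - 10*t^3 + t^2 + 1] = 36*t^2 - 60*t + 2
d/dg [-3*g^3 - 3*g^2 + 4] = 3*g*(-3*g - 2)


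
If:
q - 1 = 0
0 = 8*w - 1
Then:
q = 1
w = 1/8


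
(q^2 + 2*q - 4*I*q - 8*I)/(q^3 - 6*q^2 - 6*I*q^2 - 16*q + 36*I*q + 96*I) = (q - 4*I)/(q^2 + q*(-8 - 6*I) + 48*I)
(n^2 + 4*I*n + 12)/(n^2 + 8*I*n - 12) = (n - 2*I)/(n + 2*I)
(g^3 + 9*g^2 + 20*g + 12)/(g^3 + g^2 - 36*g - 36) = (g + 2)/(g - 6)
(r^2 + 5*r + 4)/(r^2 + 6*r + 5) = (r + 4)/(r + 5)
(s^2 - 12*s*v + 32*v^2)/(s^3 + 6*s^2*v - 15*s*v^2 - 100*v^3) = (s - 8*v)/(s^2 + 10*s*v + 25*v^2)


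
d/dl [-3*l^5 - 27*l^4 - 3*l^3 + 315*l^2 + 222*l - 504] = -15*l^4 - 108*l^3 - 9*l^2 + 630*l + 222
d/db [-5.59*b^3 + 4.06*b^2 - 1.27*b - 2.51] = -16.77*b^2 + 8.12*b - 1.27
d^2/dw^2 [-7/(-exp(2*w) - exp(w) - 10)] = 7*(2*(2*exp(w) + 1)^2*exp(w) - (4*exp(w) + 1)*(exp(2*w) + exp(w) + 10))*exp(w)/(exp(2*w) + exp(w) + 10)^3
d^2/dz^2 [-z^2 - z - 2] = -2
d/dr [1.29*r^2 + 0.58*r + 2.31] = 2.58*r + 0.58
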